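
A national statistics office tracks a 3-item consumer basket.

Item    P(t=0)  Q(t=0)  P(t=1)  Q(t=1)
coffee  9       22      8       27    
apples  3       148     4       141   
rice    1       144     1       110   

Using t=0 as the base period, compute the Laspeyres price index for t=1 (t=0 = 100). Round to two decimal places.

116.03

Laspeyres price index uses base-period quantities as weights.
ΣP(t=1)·Q(t=0) = 8×22 + 4×148 + 1×144 = 176 + 592 + 144 = 912
ΣP(t=0)·Q(t=0) = 9×22 + 3×148 + 1×144 = 198 + 444 + 144 = 786
Index = 912 / 786 × 100 = 116.0305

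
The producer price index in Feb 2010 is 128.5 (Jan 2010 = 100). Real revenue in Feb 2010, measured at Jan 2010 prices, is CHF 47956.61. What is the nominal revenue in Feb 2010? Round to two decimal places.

61624.24

Nominal = Real × (Index/100) = 47956.61 × (128.5/100)
        = 47956.61 × 1.285 = 61624.2438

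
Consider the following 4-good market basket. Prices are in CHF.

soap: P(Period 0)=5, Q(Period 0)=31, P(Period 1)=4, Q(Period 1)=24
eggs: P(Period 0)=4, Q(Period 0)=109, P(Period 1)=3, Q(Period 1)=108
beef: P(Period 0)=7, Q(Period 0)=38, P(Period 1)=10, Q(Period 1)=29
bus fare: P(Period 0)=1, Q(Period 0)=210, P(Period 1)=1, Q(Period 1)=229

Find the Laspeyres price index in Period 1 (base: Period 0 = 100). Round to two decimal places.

97.56

Laspeyres price index uses base-period quantities as weights.
ΣP(Period 1)·Q(Period 0) = 4×31 + 3×109 + 10×38 + 1×210 = 124 + 327 + 380 + 210 = 1041
ΣP(Period 0)·Q(Period 0) = 5×31 + 4×109 + 7×38 + 1×210 = 155 + 436 + 266 + 210 = 1067
Index = 1041 / 1067 × 100 = 97.5633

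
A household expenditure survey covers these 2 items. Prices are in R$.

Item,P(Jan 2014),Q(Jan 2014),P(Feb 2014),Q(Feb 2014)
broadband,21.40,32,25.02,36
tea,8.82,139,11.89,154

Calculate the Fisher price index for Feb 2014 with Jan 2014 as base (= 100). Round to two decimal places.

Laspeyres component (base-period weights):
ΣP(Feb 2014)Q(Jan 2014) = 25.02×32 + 11.89×139 = 800.64 + 1652.71 = 2453.35
ΣP(Jan 2014)Q(Jan 2014) = 21.40×32 + 8.82×139 = 684.8 + 1225.98 = 1910.78
L = 2453.35 / 1910.78 × 100 = 128.3952
Paasche component (current-period weights):
ΣP(Feb 2014)Q(Feb 2014) = 25.02×36 + 11.89×154 = 900.72 + 1831.06 = 2731.78
ΣP(Jan 2014)Q(Feb 2014) = 21.40×36 + 8.82×154 = 770.4 + 1358.28 = 2128.68
P = 2731.78 / 2128.68 × 100 = 128.3321
Fisher = √(L × P) = √(128.3952 × 128.3321) = 128.3637

128.36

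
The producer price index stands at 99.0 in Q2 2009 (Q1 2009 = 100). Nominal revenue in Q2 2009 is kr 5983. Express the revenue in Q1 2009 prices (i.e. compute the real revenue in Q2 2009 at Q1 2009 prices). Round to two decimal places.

Real = Nominal ÷ (Index/100) = 5983 ÷ (99.0/100)
     = 5983 ÷ 0.990 = 6043.4343

6043.43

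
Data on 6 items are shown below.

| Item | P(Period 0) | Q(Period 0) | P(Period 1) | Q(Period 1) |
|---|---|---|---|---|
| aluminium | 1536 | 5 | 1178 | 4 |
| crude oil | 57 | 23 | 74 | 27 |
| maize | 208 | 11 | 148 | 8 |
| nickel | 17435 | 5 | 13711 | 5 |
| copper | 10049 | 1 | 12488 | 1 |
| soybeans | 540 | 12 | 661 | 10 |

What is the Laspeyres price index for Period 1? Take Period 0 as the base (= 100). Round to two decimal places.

85.40

Laspeyres price index uses base-period quantities as weights.
ΣP(Period 1)·Q(Period 0) = 1178×5 + 74×23 + 148×11 + 13711×5 + 12488×1 + 661×12 = 5890 + 1702 + 1628 + 68555 + 12488 + 7932 = 98195
ΣP(Period 0)·Q(Period 0) = 1536×5 + 57×23 + 208×11 + 17435×5 + 10049×1 + 540×12 = 7680 + 1311 + 2288 + 87175 + 10049 + 6480 = 114983
Index = 98195 / 114983 × 100 = 85.3996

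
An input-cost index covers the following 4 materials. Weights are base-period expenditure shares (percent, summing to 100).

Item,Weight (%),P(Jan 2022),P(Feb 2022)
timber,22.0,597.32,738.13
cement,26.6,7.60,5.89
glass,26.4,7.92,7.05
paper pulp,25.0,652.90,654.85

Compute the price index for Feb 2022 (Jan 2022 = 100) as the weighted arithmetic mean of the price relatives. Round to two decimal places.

96.38

timber: 22.0 × (738.13/597.32) = 22.0 × 1.235736 = 27.1862
cement: 26.6 × (5.89/7.60) = 26.6 × 0.775000 = 20.6150
glass: 26.4 × (7.05/7.92) = 26.4 × 0.890152 = 23.5000
paper pulp: 25.0 × (654.85/652.90) = 25.0 × 1.002987 = 25.0747
Index = Σ wᵢ·(p₁ᵢ/p₀ᵢ) = 27.1862 + 20.6150 + 23.5000 + 25.0747 = 96.3759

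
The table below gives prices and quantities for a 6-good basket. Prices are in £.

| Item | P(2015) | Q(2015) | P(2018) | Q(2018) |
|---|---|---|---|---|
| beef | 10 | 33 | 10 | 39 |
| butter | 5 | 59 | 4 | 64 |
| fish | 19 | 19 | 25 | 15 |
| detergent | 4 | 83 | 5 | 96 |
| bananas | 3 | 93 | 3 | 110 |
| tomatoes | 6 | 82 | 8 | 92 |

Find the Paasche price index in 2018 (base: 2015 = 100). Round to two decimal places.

Paasche price index uses current-period quantities as weights.
ΣP(2018)·Q(2018) = 10×39 + 4×64 + 25×15 + 5×96 + 3×110 + 8×92 = 390 + 256 + 375 + 480 + 330 + 736 = 2567
ΣP(2015)·Q(2018) = 10×39 + 5×64 + 19×15 + 4×96 + 3×110 + 6×92 = 390 + 320 + 285 + 384 + 330 + 552 = 2261
Index = 2567 / 2261 × 100 = 113.5338

113.53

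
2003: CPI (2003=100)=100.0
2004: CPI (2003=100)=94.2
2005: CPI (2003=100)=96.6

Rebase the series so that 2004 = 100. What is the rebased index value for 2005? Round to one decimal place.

102.5

Rebased(2005) = 96.6 / 94.2 × 100 = 102.5478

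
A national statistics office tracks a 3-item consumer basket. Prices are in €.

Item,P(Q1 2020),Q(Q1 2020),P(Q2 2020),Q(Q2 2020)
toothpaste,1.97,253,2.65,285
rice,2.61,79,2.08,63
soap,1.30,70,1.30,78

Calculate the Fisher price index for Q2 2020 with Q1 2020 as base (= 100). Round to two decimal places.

117.87

Laspeyres component (base-period weights):
ΣP(Q2 2020)Q(Q1 2020) = 2.65×253 + 2.08×79 + 1.30×70 = 670.45 + 164.32 + 91 = 925.77
ΣP(Q1 2020)Q(Q1 2020) = 1.97×253 + 2.61×79 + 1.30×70 = 498.41 + 206.19 + 91 = 795.6
L = 925.77 / 795.6 × 100 = 116.3612
Paasche component (current-period weights):
ΣP(Q2 2020)Q(Q2 2020) = 2.65×285 + 2.08×63 + 1.30×78 = 755.25 + 131.04 + 101.4 = 987.69
ΣP(Q1 2020)Q(Q2 2020) = 1.97×285 + 2.61×63 + 1.30×78 = 561.45 + 164.43 + 101.4 = 827.28
P = 987.69 / 827.28 × 100 = 119.3900
Fisher = √(L × P) = √(116.3612 × 119.3900) = 117.8659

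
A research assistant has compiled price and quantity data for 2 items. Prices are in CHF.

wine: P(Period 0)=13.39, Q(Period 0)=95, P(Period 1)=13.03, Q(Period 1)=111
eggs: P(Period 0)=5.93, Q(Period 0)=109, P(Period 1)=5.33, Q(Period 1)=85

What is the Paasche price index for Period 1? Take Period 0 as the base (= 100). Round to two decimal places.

95.43

Paasche price index uses current-period quantities as weights.
ΣP(Period 1)·Q(Period 1) = 13.03×111 + 5.33×85 = 1446.33 + 453.05 = 1899.38
ΣP(Period 0)·Q(Period 1) = 13.39×111 + 5.93×85 = 1486.29 + 504.05 = 1990.34
Index = 1899.38 / 1990.34 × 100 = 95.4299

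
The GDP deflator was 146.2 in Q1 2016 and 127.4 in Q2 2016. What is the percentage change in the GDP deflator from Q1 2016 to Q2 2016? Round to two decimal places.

-12.86%

Change = (127.4 − 146.2) / 146.2 × 100
       = -18.8 / 146.2 × 100 = -12.8591%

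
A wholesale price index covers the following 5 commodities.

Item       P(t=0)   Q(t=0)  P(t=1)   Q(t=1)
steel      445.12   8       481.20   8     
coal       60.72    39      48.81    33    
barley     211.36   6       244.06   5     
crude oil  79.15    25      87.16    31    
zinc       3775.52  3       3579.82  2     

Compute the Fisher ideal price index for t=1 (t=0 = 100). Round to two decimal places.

Laspeyres component (base-period weights):
ΣP(t=1)Q(t=0) = 481.20×8 + 48.81×39 + 244.06×6 + 87.16×25 + 3579.82×3 = 3849.6 + 1903.59 + 1464.36 + 2179 + 10739.46 = 20136.01
ΣP(t=0)Q(t=0) = 445.12×8 + 60.72×39 + 211.36×6 + 79.15×25 + 3775.52×3 = 3560.96 + 2368.08 + 1268.16 + 1978.75 + 11326.56 = 20502.51
L = 20136.01 / 20502.51 × 100 = 98.2124
Paasche component (current-period weights):
ΣP(t=1)Q(t=1) = 481.20×8 + 48.81×33 + 244.06×5 + 87.16×31 + 3579.82×2 = 3849.6 + 1610.73 + 1220.3 + 2701.96 + 7159.64 = 16542.23
ΣP(t=0)Q(t=1) = 445.12×8 + 60.72×33 + 211.36×5 + 79.15×31 + 3775.52×2 = 3560.96 + 2003.76 + 1056.8 + 2453.65 + 7551.04 = 16626.21
P = 16542.23 / 16626.21 × 100 = 99.4949
Fisher = √(L × P) = √(98.2124 × 99.4949) = 98.8516

98.85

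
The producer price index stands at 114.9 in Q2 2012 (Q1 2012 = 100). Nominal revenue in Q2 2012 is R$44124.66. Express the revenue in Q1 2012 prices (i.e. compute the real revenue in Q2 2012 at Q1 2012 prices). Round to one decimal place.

Real = Nominal ÷ (Index/100) = 44124.66 ÷ (114.9/100)
     = 44124.66 ÷ 1.149 = 38402.6632

38402.7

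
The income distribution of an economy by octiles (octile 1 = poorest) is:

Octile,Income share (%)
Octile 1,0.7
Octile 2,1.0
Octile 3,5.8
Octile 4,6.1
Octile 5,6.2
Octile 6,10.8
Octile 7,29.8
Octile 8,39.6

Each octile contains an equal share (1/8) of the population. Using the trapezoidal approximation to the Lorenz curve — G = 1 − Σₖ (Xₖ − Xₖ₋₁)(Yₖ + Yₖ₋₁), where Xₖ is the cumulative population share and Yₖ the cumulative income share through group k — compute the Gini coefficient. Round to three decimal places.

0.539

Cumulative income shares Yₖ: 0.0070, 0.0170, 0.0750, 0.1360, 0.1980, 0.3060, 0.6040, 1.0000
Σ (Xₖ−Xₖ₋₁)(Yₖ+Yₖ₋₁) = (1/8)(0.0070+0.0000) + (1/8)(0.0170+0.0070) + (1/8)(0.0750+0.0170) + (1/8)(0.1360+0.0750) + (1/8)(0.1980+0.1360) + (1/8)(0.3060+0.1980) + (1/8)(0.6040+0.3060) + (1/8)(1.0000+0.6040)
  = 0.0009 + 0.0030 + 0.0115 + 0.0264 + 0.0418 + 0.0630 + 0.1138 + 0.2005 = 0.4608
G = 1 − 0.4608 = 0.5393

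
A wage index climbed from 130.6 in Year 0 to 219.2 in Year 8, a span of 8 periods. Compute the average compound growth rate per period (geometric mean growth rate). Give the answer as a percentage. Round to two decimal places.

Growth factor = (219.2/130.6)^(1/8) = (1.678407)^(1/8) = 1.066872
Growth rate = 1.066872 − 1 = 0.066872 = 6.6872%

6.69%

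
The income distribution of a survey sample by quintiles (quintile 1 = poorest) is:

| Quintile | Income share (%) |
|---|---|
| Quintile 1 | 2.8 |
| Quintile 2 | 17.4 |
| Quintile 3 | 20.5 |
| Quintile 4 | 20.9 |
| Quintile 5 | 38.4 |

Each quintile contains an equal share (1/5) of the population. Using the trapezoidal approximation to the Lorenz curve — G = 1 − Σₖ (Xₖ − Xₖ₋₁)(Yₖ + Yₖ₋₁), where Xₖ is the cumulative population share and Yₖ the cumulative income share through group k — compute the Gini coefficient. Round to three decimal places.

0.299

Cumulative income shares Yₖ: 0.0280, 0.2020, 0.4070, 0.6160, 1.0000
Σ (Xₖ−Xₖ₋₁)(Yₖ+Yₖ₋₁) = (1/5)(0.0280+0.0000) + (1/5)(0.2020+0.0280) + (1/5)(0.4070+0.2020) + (1/5)(0.6160+0.4070) + (1/5)(1.0000+0.6160)
  = 0.0056 + 0.0460 + 0.1218 + 0.2046 + 0.3232 = 0.7012
G = 1 − 0.7012 = 0.2988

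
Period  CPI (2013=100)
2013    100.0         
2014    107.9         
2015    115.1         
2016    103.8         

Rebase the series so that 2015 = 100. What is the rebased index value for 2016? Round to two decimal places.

90.18

Rebased(2016) = 103.8 / 115.1 × 100 = 90.1825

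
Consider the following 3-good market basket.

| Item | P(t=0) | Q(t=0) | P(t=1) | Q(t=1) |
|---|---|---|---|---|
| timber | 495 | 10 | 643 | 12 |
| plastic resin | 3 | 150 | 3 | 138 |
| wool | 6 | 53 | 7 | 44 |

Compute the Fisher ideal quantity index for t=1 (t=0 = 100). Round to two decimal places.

116.05

Laspeyres component (base-period weights):
ΣP(t=0)Q(t=1) = 495×12 + 3×138 + 6×44 = 5940 + 414 + 264 = 6618
ΣP(t=0)Q(t=0) = 495×10 + 3×150 + 6×53 = 4950 + 450 + 318 = 5718
L = 6618 / 5718 × 100 = 115.7398
Paasche component (current-period weights):
ΣP(t=1)Q(t=1) = 643×12 + 3×138 + 7×44 = 7716 + 414 + 308 = 8438
ΣP(t=1)Q(t=0) = 643×10 + 3×150 + 7×53 = 6430 + 450 + 371 = 7251
P = 8438 / 7251 × 100 = 116.3702
Fisher = √(L × P) = √(115.7398 × 116.3702) = 116.0545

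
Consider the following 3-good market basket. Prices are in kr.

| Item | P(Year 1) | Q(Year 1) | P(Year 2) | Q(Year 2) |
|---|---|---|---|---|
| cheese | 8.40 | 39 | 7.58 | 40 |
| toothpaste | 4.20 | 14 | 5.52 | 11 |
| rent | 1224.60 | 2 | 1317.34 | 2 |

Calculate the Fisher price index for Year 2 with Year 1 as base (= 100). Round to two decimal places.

Laspeyres component (base-period weights):
ΣP(Year 2)Q(Year 1) = 7.58×39 + 5.52×14 + 1317.34×2 = 295.62 + 77.28 + 2634.68 = 3007.58
ΣP(Year 1)Q(Year 1) = 8.40×39 + 4.20×14 + 1224.60×2 = 327.6 + 58.8 + 2449.2 = 2835.6
L = 3007.58 / 2835.6 × 100 = 106.0650
Paasche component (current-period weights):
ΣP(Year 2)Q(Year 2) = 7.58×40 + 5.52×11 + 1317.34×2 = 303.2 + 60.72 + 2634.68 = 2998.6
ΣP(Year 1)Q(Year 2) = 8.40×40 + 4.20×11 + 1224.60×2 = 336 + 46.2 + 2449.2 = 2831.4
P = 2998.6 / 2831.4 × 100 = 105.9052
Fisher = √(L × P) = √(106.0650 × 105.9052) = 105.9851

105.99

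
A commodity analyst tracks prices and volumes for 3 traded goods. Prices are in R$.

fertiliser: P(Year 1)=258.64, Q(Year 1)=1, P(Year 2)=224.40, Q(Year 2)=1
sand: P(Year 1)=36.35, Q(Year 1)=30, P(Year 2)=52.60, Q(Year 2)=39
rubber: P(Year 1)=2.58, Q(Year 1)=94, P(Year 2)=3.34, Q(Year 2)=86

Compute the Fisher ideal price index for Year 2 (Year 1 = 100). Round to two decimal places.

Laspeyres component (base-period weights):
ΣP(Year 2)Q(Year 1) = 224.40×1 + 52.60×30 + 3.34×94 = 224.4 + 1578 + 313.96 = 2116.36
ΣP(Year 1)Q(Year 1) = 258.64×1 + 36.35×30 + 2.58×94 = 258.64 + 1090.5 + 242.52 = 1591.66
L = 2116.36 / 1591.66 × 100 = 132.9656
Paasche component (current-period weights):
ΣP(Year 2)Q(Year 2) = 224.40×1 + 52.60×39 + 3.34×86 = 224.4 + 2051.4 + 287.24 = 2563.04
ΣP(Year 1)Q(Year 2) = 258.64×1 + 36.35×39 + 2.58×86 = 258.64 + 1417.65 + 221.88 = 1898.17
P = 2563.04 / 1898.17 × 100 = 135.0269
Fisher = √(L × P) = √(132.9656 × 135.0269) = 133.9923

133.99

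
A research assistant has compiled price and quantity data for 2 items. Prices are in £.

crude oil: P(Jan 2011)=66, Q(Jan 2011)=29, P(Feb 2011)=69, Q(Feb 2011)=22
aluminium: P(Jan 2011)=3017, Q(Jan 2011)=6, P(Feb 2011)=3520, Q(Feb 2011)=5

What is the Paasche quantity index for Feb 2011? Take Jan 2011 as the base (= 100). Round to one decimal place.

Paasche quantity index uses current-period prices as weights.
ΣP(Feb 2011)·Q(Feb 2011) = 69×22 + 3520×5 = 1518 + 17600 = 19118
ΣP(Feb 2011)·Q(Jan 2011) = 69×29 + 3520×6 = 2001 + 21120 = 23121
Index = 19118 / 23121 × 100 = 82.6867

82.7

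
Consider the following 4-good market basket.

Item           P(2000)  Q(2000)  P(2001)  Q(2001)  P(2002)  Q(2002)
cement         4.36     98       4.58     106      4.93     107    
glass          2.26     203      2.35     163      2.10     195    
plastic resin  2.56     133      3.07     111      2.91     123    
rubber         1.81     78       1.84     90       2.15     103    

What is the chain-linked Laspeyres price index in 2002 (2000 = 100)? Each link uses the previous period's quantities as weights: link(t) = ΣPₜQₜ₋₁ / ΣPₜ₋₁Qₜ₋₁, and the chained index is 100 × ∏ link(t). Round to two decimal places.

Link 2000→2001:
ΣP(2001)Q(2000) = 4.58×98 + 2.35×203 + 3.07×133 + 1.84×78 = 448.84 + 477.05 + 408.31 + 143.52 = 1477.72
ΣP(2000)Q(2000) = 4.36×98 + 2.26×203 + 2.56×133 + 1.81×78 = 427.28 + 458.78 + 340.48 + 141.18 = 1367.72
link = 1477.72/1367.72 = 1.080426
Link 2001→2002:
ΣP(2002)Q(2001) = 4.93×106 + 2.10×163 + 2.91×111 + 2.15×90 = 522.58 + 342.3 + 323.01 + 193.5 = 1381.39
ΣP(2001)Q(2001) = 4.58×106 + 2.35×163 + 3.07×111 + 1.84×90 = 485.48 + 383.05 + 340.77 + 165.6 = 1374.9
link = 1381.39/1374.9 = 1.004720
Chained index = 100 × 1.080426 × 1.004720 = 108.5526

108.55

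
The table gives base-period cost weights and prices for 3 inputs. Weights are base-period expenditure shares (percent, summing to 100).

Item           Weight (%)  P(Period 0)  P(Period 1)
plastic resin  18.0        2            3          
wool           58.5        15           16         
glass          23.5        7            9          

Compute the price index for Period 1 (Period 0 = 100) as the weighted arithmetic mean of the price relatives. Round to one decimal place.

119.6

plastic resin: 18.0 × (3/2) = 18.0 × 1.500000 = 27.0000
wool: 58.5 × (16/15) = 58.5 × 1.066667 = 62.4000
glass: 23.5 × (9/7) = 23.5 × 1.285714 = 30.2143
Index = Σ wᵢ·(p₁ᵢ/p₀ᵢ) = 27.0000 + 62.4000 + 30.2143 = 119.6143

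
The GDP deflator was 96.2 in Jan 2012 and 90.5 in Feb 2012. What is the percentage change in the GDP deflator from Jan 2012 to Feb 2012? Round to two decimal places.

Change = (90.5 − 96.2) / 96.2 × 100
       = -5.7 / 96.2 × 100 = -5.9252%

-5.93%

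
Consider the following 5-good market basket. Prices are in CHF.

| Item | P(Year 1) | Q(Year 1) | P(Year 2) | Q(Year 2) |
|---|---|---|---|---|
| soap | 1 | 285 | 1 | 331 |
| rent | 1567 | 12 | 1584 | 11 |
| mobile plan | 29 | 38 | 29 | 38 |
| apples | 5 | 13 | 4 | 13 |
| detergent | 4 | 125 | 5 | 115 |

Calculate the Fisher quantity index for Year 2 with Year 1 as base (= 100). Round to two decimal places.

92.47

Laspeyres component (base-period weights):
ΣP(Year 1)Q(Year 2) = 1×331 + 1567×11 + 29×38 + 5×13 + 4×115 = 331 + 17237 + 1102 + 65 + 460 = 19195
ΣP(Year 1)Q(Year 1) = 1×285 + 1567×12 + 29×38 + 5×13 + 4×125 = 285 + 18804 + 1102 + 65 + 500 = 20756
L = 19195 / 20756 × 100 = 92.4793
Paasche component (current-period weights):
ΣP(Year 2)Q(Year 2) = 1×331 + 1584×11 + 29×38 + 4×13 + 5×115 = 331 + 17424 + 1102 + 52 + 575 = 19484
ΣP(Year 2)Q(Year 1) = 1×285 + 1584×12 + 29×38 + 4×13 + 5×125 = 285 + 19008 + 1102 + 52 + 625 = 21072
P = 19484 / 21072 × 100 = 92.4639
Fisher = √(L × P) = √(92.4793 × 92.4639) = 92.4716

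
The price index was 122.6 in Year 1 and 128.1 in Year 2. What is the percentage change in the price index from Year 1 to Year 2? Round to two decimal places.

4.49%

Change = (128.1 − 122.6) / 122.6 × 100
       = 5.5 / 122.6 × 100 = 4.4861%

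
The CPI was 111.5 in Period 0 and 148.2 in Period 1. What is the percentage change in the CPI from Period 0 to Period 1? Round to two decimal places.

32.91%

Change = (148.2 − 111.5) / 111.5 × 100
       = 36.7 / 111.5 × 100 = 32.9148%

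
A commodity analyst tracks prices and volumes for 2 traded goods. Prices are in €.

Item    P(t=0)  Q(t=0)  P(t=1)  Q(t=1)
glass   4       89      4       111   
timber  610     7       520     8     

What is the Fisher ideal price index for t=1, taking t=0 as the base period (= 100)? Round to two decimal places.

Laspeyres component (base-period weights):
ΣP(t=1)Q(t=0) = 4×89 + 520×7 = 356 + 3640 = 3996
ΣP(t=0)Q(t=0) = 4×89 + 610×7 = 356 + 4270 = 4626
L = 3996 / 4626 × 100 = 86.3813
Paasche component (current-period weights):
ΣP(t=1)Q(t=1) = 4×111 + 520×8 = 444 + 4160 = 4604
ΣP(t=0)Q(t=1) = 4×111 + 610×8 = 444 + 4880 = 5324
P = 4604 / 5324 × 100 = 86.4763
Fisher = √(L × P) = √(86.3813 × 86.4763) = 86.4288

86.43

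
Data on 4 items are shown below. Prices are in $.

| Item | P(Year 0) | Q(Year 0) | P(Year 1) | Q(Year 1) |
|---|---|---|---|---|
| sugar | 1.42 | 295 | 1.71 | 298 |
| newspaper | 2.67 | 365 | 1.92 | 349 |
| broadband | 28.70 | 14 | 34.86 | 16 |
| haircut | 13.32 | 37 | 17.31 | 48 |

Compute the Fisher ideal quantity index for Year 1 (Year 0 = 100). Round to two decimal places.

Laspeyres component (base-period weights):
ΣP(Year 0)Q(Year 1) = 1.42×298 + 2.67×349 + 28.70×16 + 13.32×48 = 423.16 + 931.83 + 459.2 + 639.36 = 2453.55
ΣP(Year 0)Q(Year 0) = 1.42×295 + 2.67×365 + 28.70×14 + 13.32×37 = 418.9 + 974.55 + 401.8 + 492.84 = 2288.09
L = 2453.55 / 2288.09 × 100 = 107.2314
Paasche component (current-period weights):
ΣP(Year 1)Q(Year 1) = 1.71×298 + 1.92×349 + 34.86×16 + 17.31×48 = 509.58 + 670.08 + 557.76 + 830.88 = 2568.3
ΣP(Year 1)Q(Year 0) = 1.71×295 + 1.92×365 + 34.86×14 + 17.31×37 = 504.45 + 700.8 + 488.04 + 640.47 = 2333.76
P = 2568.3 / 2333.76 × 100 = 110.0499
Fisher = √(L × P) = √(107.2314 × 110.0499) = 108.6315

108.63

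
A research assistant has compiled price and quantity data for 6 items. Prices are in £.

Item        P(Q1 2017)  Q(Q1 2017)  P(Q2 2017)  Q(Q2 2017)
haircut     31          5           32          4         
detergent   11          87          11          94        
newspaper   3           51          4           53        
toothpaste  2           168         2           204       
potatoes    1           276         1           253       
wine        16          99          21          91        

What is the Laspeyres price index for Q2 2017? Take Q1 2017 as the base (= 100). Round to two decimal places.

115.92

Laspeyres price index uses base-period quantities as weights.
ΣP(Q2 2017)·Q(Q1 2017) = 32×5 + 11×87 + 4×51 + 2×168 + 1×276 + 21×99 = 160 + 957 + 204 + 336 + 276 + 2079 = 4012
ΣP(Q1 2017)·Q(Q1 2017) = 31×5 + 11×87 + 3×51 + 2×168 + 1×276 + 16×99 = 155 + 957 + 153 + 336 + 276 + 1584 = 3461
Index = 4012 / 3461 × 100 = 115.9203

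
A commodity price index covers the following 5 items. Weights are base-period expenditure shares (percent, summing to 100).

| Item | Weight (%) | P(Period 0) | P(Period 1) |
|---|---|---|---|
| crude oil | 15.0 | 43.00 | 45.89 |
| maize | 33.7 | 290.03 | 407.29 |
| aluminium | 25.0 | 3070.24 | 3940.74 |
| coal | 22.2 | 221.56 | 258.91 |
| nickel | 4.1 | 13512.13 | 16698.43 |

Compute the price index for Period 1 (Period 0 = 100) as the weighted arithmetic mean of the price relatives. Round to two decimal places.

crude oil: 15.0 × (45.89/43.00) = 15.0 × 1.067209 = 16.0081
maize: 33.7 × (407.29/290.03) = 33.7 × 1.404303 = 47.3250
aluminium: 25.0 × (3940.74/3070.24) = 25.0 × 1.283528 = 32.0882
coal: 22.2 × (258.91/221.56) = 22.2 × 1.168577 = 25.9424
nickel: 4.1 × (16698.43/13512.13) = 4.1 × 1.235810 = 5.0668
Index = Σ wᵢ·(p₁ᵢ/p₀ᵢ) = 16.0081 + 47.3250 + 32.0882 + 25.9424 + 5.0668 = 126.4306

126.43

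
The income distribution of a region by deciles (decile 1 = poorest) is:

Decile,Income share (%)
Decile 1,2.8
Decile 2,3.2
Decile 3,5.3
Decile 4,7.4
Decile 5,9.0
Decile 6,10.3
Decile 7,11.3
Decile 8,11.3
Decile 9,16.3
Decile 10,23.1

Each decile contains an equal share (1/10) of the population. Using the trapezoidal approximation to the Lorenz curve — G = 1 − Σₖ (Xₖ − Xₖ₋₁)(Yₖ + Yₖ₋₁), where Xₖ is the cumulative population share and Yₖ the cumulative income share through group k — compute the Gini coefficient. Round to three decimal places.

Cumulative income shares Yₖ: 0.0280, 0.0600, 0.1130, 0.1870, 0.2770, 0.3800, 0.4930, 0.6060, 0.7690, 1.0000
Σ (Xₖ−Xₖ₋₁)(Yₖ+Yₖ₋₁) = (1/10)(0.0280+0.0000) + (1/10)(0.0600+0.0280) + (1/10)(0.1130+0.0600) + (1/10)(0.1870+0.1130) + (1/10)(0.2770+0.1870) + (1/10)(0.3800+0.2770) + (1/10)(0.4930+0.3800) + (1/10)(0.6060+0.4930) + (1/10)(0.7690+0.6060) + (1/10)(1.0000+0.7690)
  = 0.0028 + 0.0088 + 0.0173 + 0.0300 + 0.0464 + 0.0657 + 0.0873 + 0.1099 + 0.1375 + 0.1769 = 0.6826
G = 1 − 0.6826 = 0.3174

0.317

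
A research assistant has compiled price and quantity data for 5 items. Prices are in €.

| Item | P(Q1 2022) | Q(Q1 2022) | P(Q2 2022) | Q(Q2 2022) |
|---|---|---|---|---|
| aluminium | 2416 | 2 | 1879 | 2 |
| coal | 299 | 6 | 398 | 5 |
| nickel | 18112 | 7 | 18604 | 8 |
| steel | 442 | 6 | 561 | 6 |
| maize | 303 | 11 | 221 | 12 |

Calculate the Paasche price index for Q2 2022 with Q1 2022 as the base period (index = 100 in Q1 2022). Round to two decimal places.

Paasche price index uses current-period quantities as weights.
ΣP(Q2 2022)·Q(Q2 2022) = 1879×2 + 398×5 + 18604×8 + 561×6 + 221×12 = 3758 + 1990 + 148832 + 3366 + 2652 = 160598
ΣP(Q1 2022)·Q(Q2 2022) = 2416×2 + 299×5 + 18112×8 + 442×6 + 303×12 = 4832 + 1495 + 144896 + 2652 + 3636 = 157511
Index = 160598 / 157511 × 100 = 101.9599

101.96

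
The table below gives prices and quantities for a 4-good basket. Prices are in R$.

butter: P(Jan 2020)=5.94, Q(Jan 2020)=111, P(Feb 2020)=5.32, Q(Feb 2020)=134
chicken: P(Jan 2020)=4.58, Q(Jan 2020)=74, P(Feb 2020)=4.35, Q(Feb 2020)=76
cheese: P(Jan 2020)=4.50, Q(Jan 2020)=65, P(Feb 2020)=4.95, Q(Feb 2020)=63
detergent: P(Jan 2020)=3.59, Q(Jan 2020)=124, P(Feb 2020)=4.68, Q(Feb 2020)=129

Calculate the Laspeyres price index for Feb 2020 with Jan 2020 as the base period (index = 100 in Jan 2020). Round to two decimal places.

104.53

Laspeyres price index uses base-period quantities as weights.
ΣP(Feb 2020)·Q(Jan 2020) = 5.32×111 + 4.35×74 + 4.95×65 + 4.68×124 = 590.52 + 321.9 + 321.75 + 580.32 = 1814.49
ΣP(Jan 2020)·Q(Jan 2020) = 5.94×111 + 4.58×74 + 4.50×65 + 3.59×124 = 659.34 + 338.92 + 292.5 + 445.16 = 1735.92
Index = 1814.49 / 1735.92 × 100 = 104.5261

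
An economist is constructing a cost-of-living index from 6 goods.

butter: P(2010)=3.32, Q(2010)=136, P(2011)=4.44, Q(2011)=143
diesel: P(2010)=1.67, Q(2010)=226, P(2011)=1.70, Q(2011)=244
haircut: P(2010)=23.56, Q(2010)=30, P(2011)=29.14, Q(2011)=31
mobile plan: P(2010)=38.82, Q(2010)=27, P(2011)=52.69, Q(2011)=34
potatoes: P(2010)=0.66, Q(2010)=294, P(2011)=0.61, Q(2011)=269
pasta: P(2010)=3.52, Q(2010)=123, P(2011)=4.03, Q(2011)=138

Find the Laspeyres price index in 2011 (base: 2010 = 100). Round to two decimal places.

Laspeyres price index uses base-period quantities as weights.
ΣP(2011)·Q(2010) = 4.44×136 + 1.70×226 + 29.14×30 + 52.69×27 + 0.61×294 + 4.03×123 = 603.84 + 384.2 + 874.2 + 1422.63 + 179.34 + 495.69 = 3959.9
ΣP(2010)·Q(2010) = 3.32×136 + 1.67×226 + 23.56×30 + 38.82×27 + 0.66×294 + 3.52×123 = 451.52 + 377.42 + 706.8 + 1048.14 + 194.04 + 432.96 = 3210.88
Index = 3959.9 / 3210.88 × 100 = 123.3276

123.33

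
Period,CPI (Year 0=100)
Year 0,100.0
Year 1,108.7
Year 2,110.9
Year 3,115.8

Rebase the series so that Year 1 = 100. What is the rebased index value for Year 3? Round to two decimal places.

Rebased(Year 3) = 115.8 / 108.7 × 100 = 106.5317

106.53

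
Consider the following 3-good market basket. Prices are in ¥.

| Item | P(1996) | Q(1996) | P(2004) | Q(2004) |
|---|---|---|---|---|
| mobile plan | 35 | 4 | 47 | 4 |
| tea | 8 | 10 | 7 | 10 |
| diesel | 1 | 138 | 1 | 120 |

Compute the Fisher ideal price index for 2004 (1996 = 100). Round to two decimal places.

110.90

Laspeyres component (base-period weights):
ΣP(2004)Q(1996) = 47×4 + 7×10 + 1×138 = 188 + 70 + 138 = 396
ΣP(1996)Q(1996) = 35×4 + 8×10 + 1×138 = 140 + 80 + 138 = 358
L = 396 / 358 × 100 = 110.6145
Paasche component (current-period weights):
ΣP(2004)Q(2004) = 47×4 + 7×10 + 1×120 = 188 + 70 + 120 = 378
ΣP(1996)Q(2004) = 35×4 + 8×10 + 1×120 = 140 + 80 + 120 = 340
P = 378 / 340 × 100 = 111.1765
Fisher = √(L × P) = √(110.6145 × 111.1765) = 110.8951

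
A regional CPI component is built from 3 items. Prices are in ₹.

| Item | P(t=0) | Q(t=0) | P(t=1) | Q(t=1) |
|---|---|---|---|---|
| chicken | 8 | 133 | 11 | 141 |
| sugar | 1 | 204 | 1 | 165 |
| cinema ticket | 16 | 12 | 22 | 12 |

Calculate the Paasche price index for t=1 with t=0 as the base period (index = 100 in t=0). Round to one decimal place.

133.3

Paasche price index uses current-period quantities as weights.
ΣP(t=1)·Q(t=1) = 11×141 + 1×165 + 22×12 = 1551 + 165 + 264 = 1980
ΣP(t=0)·Q(t=1) = 8×141 + 1×165 + 16×12 = 1128 + 165 + 192 = 1485
Index = 1980 / 1485 × 100 = 133.3333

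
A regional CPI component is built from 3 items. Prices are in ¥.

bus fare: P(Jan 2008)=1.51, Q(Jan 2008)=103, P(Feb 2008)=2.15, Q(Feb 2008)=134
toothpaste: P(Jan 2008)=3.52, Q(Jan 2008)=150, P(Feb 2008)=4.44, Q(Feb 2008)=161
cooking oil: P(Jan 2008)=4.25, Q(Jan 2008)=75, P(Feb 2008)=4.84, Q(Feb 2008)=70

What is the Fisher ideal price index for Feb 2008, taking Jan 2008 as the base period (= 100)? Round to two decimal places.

Laspeyres component (base-period weights):
ΣP(Feb 2008)Q(Jan 2008) = 2.15×103 + 4.44×150 + 4.84×75 = 221.45 + 666 + 363 = 1250.45
ΣP(Jan 2008)Q(Jan 2008) = 1.51×103 + 3.52×150 + 4.25×75 = 155.53 + 528 + 318.75 = 1002.28
L = 1250.45 / 1002.28 × 100 = 124.7605
Paasche component (current-period weights):
ΣP(Feb 2008)Q(Feb 2008) = 2.15×134 + 4.44×161 + 4.84×70 = 288.1 + 714.84 + 338.8 = 1341.74
ΣP(Jan 2008)Q(Feb 2008) = 1.51×134 + 3.52×161 + 4.25×70 = 202.34 + 566.72 + 297.5 = 1066.56
P = 1341.74 / 1066.56 × 100 = 125.8007
Fisher = √(L × P) = √(124.7605 × 125.8007) = 125.2795

125.28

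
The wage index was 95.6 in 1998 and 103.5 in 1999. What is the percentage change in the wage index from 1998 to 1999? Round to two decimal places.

8.26%

Change = (103.5 − 95.6) / 95.6 × 100
       = 7.9 / 95.6 × 100 = 8.2636%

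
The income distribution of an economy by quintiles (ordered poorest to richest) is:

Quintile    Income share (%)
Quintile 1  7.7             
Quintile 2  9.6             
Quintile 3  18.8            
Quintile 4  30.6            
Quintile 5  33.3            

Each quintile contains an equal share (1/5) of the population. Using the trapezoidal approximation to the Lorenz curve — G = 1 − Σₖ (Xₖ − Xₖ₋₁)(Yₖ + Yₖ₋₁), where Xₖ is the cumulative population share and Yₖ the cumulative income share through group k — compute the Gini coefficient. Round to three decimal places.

0.289

Cumulative income shares Yₖ: 0.0770, 0.1730, 0.3610, 0.6670, 1.0000
Σ (Xₖ−Xₖ₋₁)(Yₖ+Yₖ₋₁) = (1/5)(0.0770+0.0000) + (1/5)(0.1730+0.0770) + (1/5)(0.3610+0.1730) + (1/5)(0.6670+0.3610) + (1/5)(1.0000+0.6670)
  = 0.0154 + 0.0500 + 0.1068 + 0.2056 + 0.3334 = 0.7112
G = 1 − 0.7112 = 0.2888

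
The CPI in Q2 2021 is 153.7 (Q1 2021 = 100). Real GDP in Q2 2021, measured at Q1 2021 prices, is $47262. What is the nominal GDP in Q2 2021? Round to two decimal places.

Nominal = Real × (Index/100) = 47262 × (153.7/100)
        = 47262 × 1.537 = 72641.6940

72641.69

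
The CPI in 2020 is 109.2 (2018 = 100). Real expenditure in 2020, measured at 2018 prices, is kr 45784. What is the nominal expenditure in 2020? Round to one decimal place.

49996.1

Nominal = Real × (Index/100) = 45784 × (109.2/100)
        = 45784 × 1.092 = 49996.1280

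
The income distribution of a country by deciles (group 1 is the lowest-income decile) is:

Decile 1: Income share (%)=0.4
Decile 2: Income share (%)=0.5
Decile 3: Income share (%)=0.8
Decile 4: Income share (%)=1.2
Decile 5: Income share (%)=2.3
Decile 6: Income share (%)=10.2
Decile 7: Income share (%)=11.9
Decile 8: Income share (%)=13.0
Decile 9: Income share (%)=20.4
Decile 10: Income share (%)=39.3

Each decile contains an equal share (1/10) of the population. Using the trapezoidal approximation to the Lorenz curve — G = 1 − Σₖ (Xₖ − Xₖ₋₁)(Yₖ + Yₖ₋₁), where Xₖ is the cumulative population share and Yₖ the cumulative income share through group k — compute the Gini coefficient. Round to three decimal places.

0.590

Cumulative income shares Yₖ: 0.0040, 0.0090, 0.0170, 0.0290, 0.0520, 0.1540, 0.2730, 0.4030, 0.6070, 1.0000
Σ (Xₖ−Xₖ₋₁)(Yₖ+Yₖ₋₁) = (1/10)(0.0040+0.0000) + (1/10)(0.0090+0.0040) + (1/10)(0.0170+0.0090) + (1/10)(0.0290+0.0170) + (1/10)(0.0520+0.0290) + (1/10)(0.1540+0.0520) + (1/10)(0.2730+0.1540) + (1/10)(0.4030+0.2730) + (1/10)(0.6070+0.4030) + (1/10)(1.0000+0.6070)
  = 0.0004 + 0.0013 + 0.0026 + 0.0046 + 0.0081 + 0.0206 + 0.0427 + 0.0676 + 0.1010 + 0.1607 = 0.4096
G = 1 − 0.4096 = 0.5904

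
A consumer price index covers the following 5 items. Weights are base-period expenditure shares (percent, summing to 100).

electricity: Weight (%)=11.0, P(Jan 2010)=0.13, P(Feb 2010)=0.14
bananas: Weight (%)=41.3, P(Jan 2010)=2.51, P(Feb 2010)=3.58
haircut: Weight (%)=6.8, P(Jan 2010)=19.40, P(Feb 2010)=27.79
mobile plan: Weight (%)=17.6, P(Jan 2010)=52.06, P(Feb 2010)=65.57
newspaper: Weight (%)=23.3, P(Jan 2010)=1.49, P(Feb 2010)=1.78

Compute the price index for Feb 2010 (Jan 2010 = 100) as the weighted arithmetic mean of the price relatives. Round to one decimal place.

electricity: 11.0 × (0.14/0.13) = 11.0 × 1.076923 = 11.8462
bananas: 41.3 × (3.58/2.51) = 41.3 × 1.426295 = 58.9060
haircut: 6.8 × (27.79/19.40) = 6.8 × 1.432474 = 9.7408
mobile plan: 17.6 × (65.57/52.06) = 17.6 × 1.259508 = 22.1673
newspaper: 23.3 × (1.78/1.49) = 23.3 × 1.194631 = 27.8349
Index = Σ wᵢ·(p₁ᵢ/p₀ᵢ) = 11.8462 + 58.9060 + 9.7408 + 22.1673 + 27.8349 = 130.4952

130.5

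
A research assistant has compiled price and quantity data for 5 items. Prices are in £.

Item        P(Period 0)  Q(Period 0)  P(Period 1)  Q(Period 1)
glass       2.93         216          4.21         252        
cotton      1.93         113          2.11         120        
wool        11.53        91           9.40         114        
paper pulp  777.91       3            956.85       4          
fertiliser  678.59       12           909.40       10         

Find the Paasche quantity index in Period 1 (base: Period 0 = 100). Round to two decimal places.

Paasche quantity index uses current-period prices as weights.
ΣP(Period 1)·Q(Period 1) = 4.21×252 + 2.11×120 + 9.40×114 + 956.85×4 + 909.40×10 = 1060.92 + 253.2 + 1071.6 + 3827.4 + 9094 = 15307.12
ΣP(Period 1)·Q(Period 0) = 4.21×216 + 2.11×113 + 9.40×91 + 956.85×3 + 909.40×12 = 909.36 + 238.43 + 855.4 + 2870.55 + 10912.8 = 15786.54
Index = 15307.12 / 15786.54 × 100 = 96.9631

96.96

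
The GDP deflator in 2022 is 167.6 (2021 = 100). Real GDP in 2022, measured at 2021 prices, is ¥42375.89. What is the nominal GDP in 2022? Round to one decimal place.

Nominal = Real × (Index/100) = 42375.89 × (167.6/100)
        = 42375.89 × 1.676 = 71021.9916

71022.0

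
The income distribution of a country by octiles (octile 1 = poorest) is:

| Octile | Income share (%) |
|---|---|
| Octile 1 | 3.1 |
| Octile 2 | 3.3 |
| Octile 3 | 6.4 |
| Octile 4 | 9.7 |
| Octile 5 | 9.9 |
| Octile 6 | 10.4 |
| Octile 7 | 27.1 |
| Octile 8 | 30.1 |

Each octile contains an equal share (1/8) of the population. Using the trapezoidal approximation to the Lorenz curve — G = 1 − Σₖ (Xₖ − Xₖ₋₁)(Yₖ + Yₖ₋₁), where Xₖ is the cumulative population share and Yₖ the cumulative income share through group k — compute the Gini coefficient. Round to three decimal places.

0.400

Cumulative income shares Yₖ: 0.0310, 0.0640, 0.1280, 0.2250, 0.3240, 0.4280, 0.6990, 1.0000
Σ (Xₖ−Xₖ₋₁)(Yₖ+Yₖ₋₁) = (1/8)(0.0310+0.0000) + (1/8)(0.0640+0.0310) + (1/8)(0.1280+0.0640) + (1/8)(0.2250+0.1280) + (1/8)(0.3240+0.2250) + (1/8)(0.4280+0.3240) + (1/8)(0.6990+0.4280) + (1/8)(1.0000+0.6990)
  = 0.0039 + 0.0119 + 0.0240 + 0.0441 + 0.0686 + 0.0940 + 0.1409 + 0.2124 = 0.5997
G = 1 − 0.5997 = 0.4003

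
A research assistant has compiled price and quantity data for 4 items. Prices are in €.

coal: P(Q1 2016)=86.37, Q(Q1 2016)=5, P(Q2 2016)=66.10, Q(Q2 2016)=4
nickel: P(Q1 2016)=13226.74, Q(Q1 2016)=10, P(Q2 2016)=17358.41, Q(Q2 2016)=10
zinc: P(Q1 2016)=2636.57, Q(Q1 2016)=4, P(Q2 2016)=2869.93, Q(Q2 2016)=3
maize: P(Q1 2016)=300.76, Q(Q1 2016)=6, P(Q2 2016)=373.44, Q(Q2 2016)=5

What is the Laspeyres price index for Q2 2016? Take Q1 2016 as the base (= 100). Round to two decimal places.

129.36

Laspeyres price index uses base-period quantities as weights.
ΣP(Q2 2016)·Q(Q1 2016) = 66.10×5 + 17358.41×10 + 2869.93×4 + 373.44×6 = 330.5 + 173584.1 + 11479.72 + 2240.64 = 187634.96
ΣP(Q1 2016)·Q(Q1 2016) = 86.37×5 + 13226.74×10 + 2636.57×4 + 300.76×6 = 431.85 + 132267.4 + 10546.28 + 1804.56 = 145050.09
Index = 187634.96 / 145050.09 × 100 = 129.3587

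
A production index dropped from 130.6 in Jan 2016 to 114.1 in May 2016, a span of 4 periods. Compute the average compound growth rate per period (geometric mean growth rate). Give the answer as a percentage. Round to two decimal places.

-3.32%

Growth factor = (114.1/130.6)^(1/4) = (0.873660)^(1/4) = 0.966798
Growth rate = 0.966798 − 1 = -0.033202 = -3.3202%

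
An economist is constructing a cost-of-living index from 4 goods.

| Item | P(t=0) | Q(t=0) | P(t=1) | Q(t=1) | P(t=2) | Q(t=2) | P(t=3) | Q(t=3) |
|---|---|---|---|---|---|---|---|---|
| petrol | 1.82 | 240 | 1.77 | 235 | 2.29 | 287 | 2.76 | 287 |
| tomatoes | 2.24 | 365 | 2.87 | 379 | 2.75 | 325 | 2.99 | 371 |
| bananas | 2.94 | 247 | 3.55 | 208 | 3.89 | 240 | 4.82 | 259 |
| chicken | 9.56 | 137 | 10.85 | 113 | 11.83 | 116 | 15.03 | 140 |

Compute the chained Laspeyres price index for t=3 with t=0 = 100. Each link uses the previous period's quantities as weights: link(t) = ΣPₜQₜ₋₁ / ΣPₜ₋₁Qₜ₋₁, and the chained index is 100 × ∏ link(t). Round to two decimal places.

151.47

Link t=0→t=1:
ΣP(t=1)Q(t=0) = 1.77×240 + 2.87×365 + 3.55×247 + 10.85×137 = 424.8 + 1047.55 + 876.85 + 1486.45 = 3835.65
ΣP(t=0)Q(t=0) = 1.82×240 + 2.24×365 + 2.94×247 + 9.56×137 = 436.8 + 817.6 + 726.18 + 1309.72 = 3290.3
link = 3835.65/3290.3 = 1.165745
Link t=1→t=2:
ΣP(t=2)Q(t=1) = 2.29×235 + 2.75×379 + 3.89×208 + 11.83×113 = 538.15 + 1042.25 + 809.12 + 1336.79 = 3726.31
ΣP(t=1)Q(t=1) = 1.77×235 + 2.87×379 + 3.55×208 + 10.85×113 = 415.95 + 1087.73 + 738.4 + 1226.05 = 3468.13
link = 3726.31/3468.13 = 1.074444
Link t=2→t=3:
ΣP(t=3)Q(t=2) = 2.76×287 + 2.99×325 + 4.82×240 + 15.03×116 = 792.12 + 971.75 + 1156.8 + 1743.48 = 4664.15
ΣP(t=2)Q(t=2) = 2.29×287 + 2.75×325 + 3.89×240 + 11.83×116 = 657.23 + 893.75 + 933.6 + 1372.28 = 3856.86
link = 4664.15/3856.86 = 1.209313
Chained index = 100 × 1.165745 × 1.074444 × 1.209313 = 151.4697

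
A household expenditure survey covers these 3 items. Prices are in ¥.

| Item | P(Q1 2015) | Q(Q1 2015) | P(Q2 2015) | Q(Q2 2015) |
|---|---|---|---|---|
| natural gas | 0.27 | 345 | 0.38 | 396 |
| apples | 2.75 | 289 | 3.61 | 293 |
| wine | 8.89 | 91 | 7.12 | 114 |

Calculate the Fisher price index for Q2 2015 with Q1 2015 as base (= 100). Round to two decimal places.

106.12

Laspeyres component (base-period weights):
ΣP(Q2 2015)Q(Q1 2015) = 0.38×345 + 3.61×289 + 7.12×91 = 131.1 + 1043.29 + 647.92 = 1822.31
ΣP(Q1 2015)Q(Q1 2015) = 0.27×345 + 2.75×289 + 8.89×91 = 93.15 + 794.75 + 808.99 = 1696.89
L = 1822.31 / 1696.89 × 100 = 107.3912
Paasche component (current-period weights):
ΣP(Q2 2015)Q(Q2 2015) = 0.38×396 + 3.61×293 + 7.12×114 = 150.48 + 1057.73 + 811.68 = 2019.89
ΣP(Q1 2015)Q(Q2 2015) = 0.27×396 + 2.75×293 + 8.89×114 = 106.92 + 805.75 + 1013.46 = 1926.13
P = 2019.89 / 1926.13 × 100 = 104.8678
Fisher = √(L × P) = √(107.3912 × 104.8678) = 106.1220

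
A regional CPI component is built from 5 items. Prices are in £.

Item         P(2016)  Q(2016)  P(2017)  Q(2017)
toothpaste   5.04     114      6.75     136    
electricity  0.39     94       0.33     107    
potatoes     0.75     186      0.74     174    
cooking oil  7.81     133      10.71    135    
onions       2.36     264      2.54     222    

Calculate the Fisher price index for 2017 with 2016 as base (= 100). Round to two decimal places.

Laspeyres component (base-period weights):
ΣP(2017)Q(2016) = 6.75×114 + 0.33×94 + 0.74×186 + 10.71×133 + 2.54×264 = 769.5 + 31.02 + 137.64 + 1424.43 + 670.56 = 3033.15
ΣP(2016)Q(2016) = 5.04×114 + 0.39×94 + 0.75×186 + 7.81×133 + 2.36×264 = 574.56 + 36.66 + 139.5 + 1038.73 + 623.04 = 2412.49
L = 3033.15 / 2412.49 × 100 = 125.7269
Paasche component (current-period weights):
ΣP(2017)Q(2017) = 6.75×136 + 0.33×107 + 0.74×174 + 10.71×135 + 2.54×222 = 918 + 35.31 + 128.76 + 1445.85 + 563.88 = 3091.8
ΣP(2016)Q(2017) = 5.04×136 + 0.39×107 + 0.75×174 + 7.81×135 + 2.36×222 = 685.44 + 41.73 + 130.5 + 1054.35 + 523.92 = 2435.94
P = 3091.8 / 2435.94 × 100 = 126.9243
Fisher = √(L × P) = √(125.7269 × 126.9243) = 126.3242

126.32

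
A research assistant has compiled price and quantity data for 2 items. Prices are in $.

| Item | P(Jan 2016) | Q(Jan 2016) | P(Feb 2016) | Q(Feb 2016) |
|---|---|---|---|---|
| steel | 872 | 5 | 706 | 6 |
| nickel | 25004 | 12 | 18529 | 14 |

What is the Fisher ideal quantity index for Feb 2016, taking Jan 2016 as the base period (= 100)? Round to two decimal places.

116.72

Laspeyres component (base-period weights):
ΣP(Jan 2016)Q(Feb 2016) = 872×6 + 25004×14 = 5232 + 350056 = 355288
ΣP(Jan 2016)Q(Jan 2016) = 872×5 + 25004×12 = 4360 + 300048 = 304408
L = 355288 / 304408 × 100 = 116.7144
Paasche component (current-period weights):
ΣP(Feb 2016)Q(Feb 2016) = 706×6 + 18529×14 = 4236 + 259406 = 263642
ΣP(Feb 2016)Q(Jan 2016) = 706×5 + 18529×12 = 3530 + 222348 = 225878
P = 263642 / 225878 × 100 = 116.7188
Fisher = √(L × P) = √(116.7144 × 116.7188) = 116.7166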